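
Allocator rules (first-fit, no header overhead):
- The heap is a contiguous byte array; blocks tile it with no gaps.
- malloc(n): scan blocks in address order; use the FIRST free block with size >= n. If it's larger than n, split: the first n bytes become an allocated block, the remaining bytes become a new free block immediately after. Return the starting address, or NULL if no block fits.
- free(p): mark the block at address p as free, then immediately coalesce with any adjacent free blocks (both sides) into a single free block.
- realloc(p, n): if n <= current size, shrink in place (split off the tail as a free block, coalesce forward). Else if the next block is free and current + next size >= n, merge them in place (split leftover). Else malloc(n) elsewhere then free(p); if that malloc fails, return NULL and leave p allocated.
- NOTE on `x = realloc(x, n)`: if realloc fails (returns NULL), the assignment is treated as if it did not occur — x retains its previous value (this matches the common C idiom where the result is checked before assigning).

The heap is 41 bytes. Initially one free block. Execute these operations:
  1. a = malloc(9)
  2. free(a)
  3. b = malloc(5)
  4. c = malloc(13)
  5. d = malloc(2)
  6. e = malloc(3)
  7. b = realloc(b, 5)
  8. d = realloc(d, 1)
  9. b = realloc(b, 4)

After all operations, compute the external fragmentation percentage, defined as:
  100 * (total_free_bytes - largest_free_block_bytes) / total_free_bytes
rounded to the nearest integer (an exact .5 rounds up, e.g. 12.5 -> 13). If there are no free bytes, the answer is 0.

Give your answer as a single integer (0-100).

Op 1: a = malloc(9) -> a = 0; heap: [0-8 ALLOC][9-40 FREE]
Op 2: free(a) -> (freed a); heap: [0-40 FREE]
Op 3: b = malloc(5) -> b = 0; heap: [0-4 ALLOC][5-40 FREE]
Op 4: c = malloc(13) -> c = 5; heap: [0-4 ALLOC][5-17 ALLOC][18-40 FREE]
Op 5: d = malloc(2) -> d = 18; heap: [0-4 ALLOC][5-17 ALLOC][18-19 ALLOC][20-40 FREE]
Op 6: e = malloc(3) -> e = 20; heap: [0-4 ALLOC][5-17 ALLOC][18-19 ALLOC][20-22 ALLOC][23-40 FREE]
Op 7: b = realloc(b, 5) -> b = 0; heap: [0-4 ALLOC][5-17 ALLOC][18-19 ALLOC][20-22 ALLOC][23-40 FREE]
Op 8: d = realloc(d, 1) -> d = 18; heap: [0-4 ALLOC][5-17 ALLOC][18-18 ALLOC][19-19 FREE][20-22 ALLOC][23-40 FREE]
Op 9: b = realloc(b, 4) -> b = 0; heap: [0-3 ALLOC][4-4 FREE][5-17 ALLOC][18-18 ALLOC][19-19 FREE][20-22 ALLOC][23-40 FREE]
Free blocks: [1 1 18] total_free=20 largest=18 -> 100*(20-18)/20 = 200/20 = 10

Answer: 10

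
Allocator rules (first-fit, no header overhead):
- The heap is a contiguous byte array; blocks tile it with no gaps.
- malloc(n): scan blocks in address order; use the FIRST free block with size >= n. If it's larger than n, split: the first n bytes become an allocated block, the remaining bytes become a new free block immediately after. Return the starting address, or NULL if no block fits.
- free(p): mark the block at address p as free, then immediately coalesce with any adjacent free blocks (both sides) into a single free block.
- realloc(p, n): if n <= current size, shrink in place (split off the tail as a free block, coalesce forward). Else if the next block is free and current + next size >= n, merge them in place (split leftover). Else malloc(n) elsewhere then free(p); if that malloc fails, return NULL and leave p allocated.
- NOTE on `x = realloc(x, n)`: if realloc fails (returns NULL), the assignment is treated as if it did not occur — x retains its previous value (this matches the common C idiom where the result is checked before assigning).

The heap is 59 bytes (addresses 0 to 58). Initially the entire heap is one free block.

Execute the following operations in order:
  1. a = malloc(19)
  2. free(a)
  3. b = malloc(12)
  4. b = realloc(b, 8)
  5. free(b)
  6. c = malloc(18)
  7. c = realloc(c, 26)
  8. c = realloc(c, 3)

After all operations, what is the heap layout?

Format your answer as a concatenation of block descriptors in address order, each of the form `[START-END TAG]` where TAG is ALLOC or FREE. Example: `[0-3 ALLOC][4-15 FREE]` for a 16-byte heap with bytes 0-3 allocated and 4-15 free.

Answer: [0-2 ALLOC][3-58 FREE]

Derivation:
Op 1: a = malloc(19) -> a = 0; heap: [0-18 ALLOC][19-58 FREE]
Op 2: free(a) -> (freed a); heap: [0-58 FREE]
Op 3: b = malloc(12) -> b = 0; heap: [0-11 ALLOC][12-58 FREE]
Op 4: b = realloc(b, 8) -> b = 0; heap: [0-7 ALLOC][8-58 FREE]
Op 5: free(b) -> (freed b); heap: [0-58 FREE]
Op 6: c = malloc(18) -> c = 0; heap: [0-17 ALLOC][18-58 FREE]
Op 7: c = realloc(c, 26) -> c = 0; heap: [0-25 ALLOC][26-58 FREE]
Op 8: c = realloc(c, 3) -> c = 0; heap: [0-2 ALLOC][3-58 FREE]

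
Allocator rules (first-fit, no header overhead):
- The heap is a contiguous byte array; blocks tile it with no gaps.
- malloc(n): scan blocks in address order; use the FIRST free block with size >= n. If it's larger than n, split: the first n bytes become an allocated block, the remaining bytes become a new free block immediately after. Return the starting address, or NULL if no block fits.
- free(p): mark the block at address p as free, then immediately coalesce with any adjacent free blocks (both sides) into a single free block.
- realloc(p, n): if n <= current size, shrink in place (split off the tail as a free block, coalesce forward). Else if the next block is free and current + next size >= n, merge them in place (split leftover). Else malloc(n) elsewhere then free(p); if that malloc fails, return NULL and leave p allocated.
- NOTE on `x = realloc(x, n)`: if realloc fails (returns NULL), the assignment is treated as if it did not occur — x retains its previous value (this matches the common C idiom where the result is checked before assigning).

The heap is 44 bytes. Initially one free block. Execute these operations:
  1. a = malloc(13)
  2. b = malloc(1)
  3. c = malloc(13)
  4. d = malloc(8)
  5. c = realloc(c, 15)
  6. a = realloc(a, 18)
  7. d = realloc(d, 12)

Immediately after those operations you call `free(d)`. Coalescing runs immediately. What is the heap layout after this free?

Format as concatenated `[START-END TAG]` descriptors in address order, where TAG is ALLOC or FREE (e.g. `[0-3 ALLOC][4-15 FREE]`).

Answer: [0-12 ALLOC][13-13 ALLOC][14-26 ALLOC][27-43 FREE]

Derivation:
Op 1: a = malloc(13) -> a = 0; heap: [0-12 ALLOC][13-43 FREE]
Op 2: b = malloc(1) -> b = 13; heap: [0-12 ALLOC][13-13 ALLOC][14-43 FREE]
Op 3: c = malloc(13) -> c = 14; heap: [0-12 ALLOC][13-13 ALLOC][14-26 ALLOC][27-43 FREE]
Op 4: d = malloc(8) -> d = 27; heap: [0-12 ALLOC][13-13 ALLOC][14-26 ALLOC][27-34 ALLOC][35-43 FREE]
Op 5: c = realloc(c, 15) -> NULL (c unchanged); heap: [0-12 ALLOC][13-13 ALLOC][14-26 ALLOC][27-34 ALLOC][35-43 FREE]
Op 6: a = realloc(a, 18) -> NULL (a unchanged); heap: [0-12 ALLOC][13-13 ALLOC][14-26 ALLOC][27-34 ALLOC][35-43 FREE]
Op 7: d = realloc(d, 12) -> d = 27; heap: [0-12 ALLOC][13-13 ALLOC][14-26 ALLOC][27-38 ALLOC][39-43 FREE]
free(d): d = 27 -> block [27-38 ALLOC]; mark free, coalesce with adjacent free neighbors -> [0-12 ALLOC][13-13 ALLOC][14-26 ALLOC][27-43 FREE]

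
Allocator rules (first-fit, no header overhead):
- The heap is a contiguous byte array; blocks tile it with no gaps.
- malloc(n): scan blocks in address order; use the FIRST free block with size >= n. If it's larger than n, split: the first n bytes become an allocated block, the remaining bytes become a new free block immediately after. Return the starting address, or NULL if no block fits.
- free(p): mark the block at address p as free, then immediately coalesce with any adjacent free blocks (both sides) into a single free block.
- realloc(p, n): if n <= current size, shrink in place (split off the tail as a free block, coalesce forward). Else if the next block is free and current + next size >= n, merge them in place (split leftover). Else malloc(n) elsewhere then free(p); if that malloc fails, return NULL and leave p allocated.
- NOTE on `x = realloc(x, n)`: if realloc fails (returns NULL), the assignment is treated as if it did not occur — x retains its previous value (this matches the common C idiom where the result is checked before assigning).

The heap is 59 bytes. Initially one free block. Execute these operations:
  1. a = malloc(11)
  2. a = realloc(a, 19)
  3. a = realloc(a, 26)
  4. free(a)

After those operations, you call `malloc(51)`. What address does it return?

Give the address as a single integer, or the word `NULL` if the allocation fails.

Op 1: a = malloc(11) -> a = 0; heap: [0-10 ALLOC][11-58 FREE]
Op 2: a = realloc(a, 19) -> a = 0; heap: [0-18 ALLOC][19-58 FREE]
Op 3: a = realloc(a, 26) -> a = 0; heap: [0-25 ALLOC][26-58 FREE]
Op 4: free(a) -> (freed a); heap: [0-58 FREE]
malloc(51): first-fit scan over [0-58 FREE] -> 0

Answer: 0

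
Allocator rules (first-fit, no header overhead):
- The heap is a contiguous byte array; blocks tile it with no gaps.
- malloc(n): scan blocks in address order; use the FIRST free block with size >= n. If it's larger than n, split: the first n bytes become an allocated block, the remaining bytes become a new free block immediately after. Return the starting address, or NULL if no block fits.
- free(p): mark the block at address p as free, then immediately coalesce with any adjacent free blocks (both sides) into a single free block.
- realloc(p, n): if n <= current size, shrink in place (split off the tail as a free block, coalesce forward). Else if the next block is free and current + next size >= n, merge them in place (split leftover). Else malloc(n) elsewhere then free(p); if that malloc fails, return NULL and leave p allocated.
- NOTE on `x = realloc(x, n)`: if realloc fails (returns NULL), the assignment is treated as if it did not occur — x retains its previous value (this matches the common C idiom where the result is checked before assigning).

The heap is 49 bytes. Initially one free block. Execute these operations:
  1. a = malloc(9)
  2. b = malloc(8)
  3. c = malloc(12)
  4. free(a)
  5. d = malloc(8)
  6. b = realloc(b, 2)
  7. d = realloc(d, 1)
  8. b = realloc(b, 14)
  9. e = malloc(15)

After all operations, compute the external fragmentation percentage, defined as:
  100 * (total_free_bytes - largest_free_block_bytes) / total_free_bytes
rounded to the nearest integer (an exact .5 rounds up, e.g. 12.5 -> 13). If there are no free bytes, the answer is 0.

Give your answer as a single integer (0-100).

Answer: 14

Derivation:
Op 1: a = malloc(9) -> a = 0; heap: [0-8 ALLOC][9-48 FREE]
Op 2: b = malloc(8) -> b = 9; heap: [0-8 ALLOC][9-16 ALLOC][17-48 FREE]
Op 3: c = malloc(12) -> c = 17; heap: [0-8 ALLOC][9-16 ALLOC][17-28 ALLOC][29-48 FREE]
Op 4: free(a) -> (freed a); heap: [0-8 FREE][9-16 ALLOC][17-28 ALLOC][29-48 FREE]
Op 5: d = malloc(8) -> d = 0; heap: [0-7 ALLOC][8-8 FREE][9-16 ALLOC][17-28 ALLOC][29-48 FREE]
Op 6: b = realloc(b, 2) -> b = 9; heap: [0-7 ALLOC][8-8 FREE][9-10 ALLOC][11-16 FREE][17-28 ALLOC][29-48 FREE]
Op 7: d = realloc(d, 1) -> d = 0; heap: [0-0 ALLOC][1-8 FREE][9-10 ALLOC][11-16 FREE][17-28 ALLOC][29-48 FREE]
Op 8: b = realloc(b, 14) -> b = 29; heap: [0-0 ALLOC][1-16 FREE][17-28 ALLOC][29-42 ALLOC][43-48 FREE]
Op 9: e = malloc(15) -> e = 1; heap: [0-0 ALLOC][1-15 ALLOC][16-16 FREE][17-28 ALLOC][29-42 ALLOC][43-48 FREE]
Free blocks: [1 6] total_free=7 largest=6 -> 100*(7-6)/7 = 100/7 ≈ 14.286 -> rounds to 14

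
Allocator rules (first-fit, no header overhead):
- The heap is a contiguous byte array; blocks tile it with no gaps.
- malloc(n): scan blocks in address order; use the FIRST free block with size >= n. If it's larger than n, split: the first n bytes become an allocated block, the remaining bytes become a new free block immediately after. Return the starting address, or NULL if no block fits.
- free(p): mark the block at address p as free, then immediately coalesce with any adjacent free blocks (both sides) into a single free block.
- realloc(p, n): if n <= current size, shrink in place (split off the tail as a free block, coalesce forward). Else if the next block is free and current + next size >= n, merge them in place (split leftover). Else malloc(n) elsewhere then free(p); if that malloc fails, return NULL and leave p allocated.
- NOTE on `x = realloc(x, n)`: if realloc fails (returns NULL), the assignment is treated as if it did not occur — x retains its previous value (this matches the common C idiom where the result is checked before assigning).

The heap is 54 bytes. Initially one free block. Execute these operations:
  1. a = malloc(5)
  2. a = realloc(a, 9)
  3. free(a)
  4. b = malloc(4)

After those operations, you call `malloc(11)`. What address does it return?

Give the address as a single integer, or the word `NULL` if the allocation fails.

Op 1: a = malloc(5) -> a = 0; heap: [0-4 ALLOC][5-53 FREE]
Op 2: a = realloc(a, 9) -> a = 0; heap: [0-8 ALLOC][9-53 FREE]
Op 3: free(a) -> (freed a); heap: [0-53 FREE]
Op 4: b = malloc(4) -> b = 0; heap: [0-3 ALLOC][4-53 FREE]
malloc(11): first-fit scan over [0-3 ALLOC][4-53 FREE] -> 4

Answer: 4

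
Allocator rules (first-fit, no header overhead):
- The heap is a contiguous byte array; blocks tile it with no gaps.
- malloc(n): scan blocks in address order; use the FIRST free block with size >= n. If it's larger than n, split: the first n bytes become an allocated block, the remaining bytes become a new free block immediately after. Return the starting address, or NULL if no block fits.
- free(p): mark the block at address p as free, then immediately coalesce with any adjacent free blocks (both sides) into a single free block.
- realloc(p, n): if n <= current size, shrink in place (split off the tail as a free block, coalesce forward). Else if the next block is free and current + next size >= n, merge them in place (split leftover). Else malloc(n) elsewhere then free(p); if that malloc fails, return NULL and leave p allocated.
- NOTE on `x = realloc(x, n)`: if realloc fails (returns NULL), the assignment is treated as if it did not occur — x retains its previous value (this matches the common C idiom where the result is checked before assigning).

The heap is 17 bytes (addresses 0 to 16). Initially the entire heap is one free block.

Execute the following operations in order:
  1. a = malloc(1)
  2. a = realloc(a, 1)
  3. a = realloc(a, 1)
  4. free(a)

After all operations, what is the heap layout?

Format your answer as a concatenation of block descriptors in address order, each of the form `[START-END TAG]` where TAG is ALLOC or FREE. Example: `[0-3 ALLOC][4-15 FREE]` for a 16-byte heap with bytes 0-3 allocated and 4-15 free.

Op 1: a = malloc(1) -> a = 0; heap: [0-0 ALLOC][1-16 FREE]
Op 2: a = realloc(a, 1) -> a = 0; heap: [0-0 ALLOC][1-16 FREE]
Op 3: a = realloc(a, 1) -> a = 0; heap: [0-0 ALLOC][1-16 FREE]
Op 4: free(a) -> (freed a); heap: [0-16 FREE]

Answer: [0-16 FREE]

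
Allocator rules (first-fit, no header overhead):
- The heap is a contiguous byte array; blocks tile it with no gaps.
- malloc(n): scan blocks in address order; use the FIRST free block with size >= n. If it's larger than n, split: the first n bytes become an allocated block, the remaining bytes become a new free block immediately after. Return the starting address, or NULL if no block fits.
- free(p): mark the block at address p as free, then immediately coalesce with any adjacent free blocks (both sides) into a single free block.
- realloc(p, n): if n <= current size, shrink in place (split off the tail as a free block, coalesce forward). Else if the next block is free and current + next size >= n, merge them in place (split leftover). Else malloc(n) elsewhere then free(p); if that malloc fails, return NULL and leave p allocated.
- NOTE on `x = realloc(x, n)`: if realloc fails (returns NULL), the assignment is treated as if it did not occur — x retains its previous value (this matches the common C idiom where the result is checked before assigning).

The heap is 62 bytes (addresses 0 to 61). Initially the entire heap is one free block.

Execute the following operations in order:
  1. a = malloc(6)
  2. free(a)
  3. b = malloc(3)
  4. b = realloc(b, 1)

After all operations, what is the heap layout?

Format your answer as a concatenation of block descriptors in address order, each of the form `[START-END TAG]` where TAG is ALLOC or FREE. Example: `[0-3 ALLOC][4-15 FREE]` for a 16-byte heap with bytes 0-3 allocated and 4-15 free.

Answer: [0-0 ALLOC][1-61 FREE]

Derivation:
Op 1: a = malloc(6) -> a = 0; heap: [0-5 ALLOC][6-61 FREE]
Op 2: free(a) -> (freed a); heap: [0-61 FREE]
Op 3: b = malloc(3) -> b = 0; heap: [0-2 ALLOC][3-61 FREE]
Op 4: b = realloc(b, 1) -> b = 0; heap: [0-0 ALLOC][1-61 FREE]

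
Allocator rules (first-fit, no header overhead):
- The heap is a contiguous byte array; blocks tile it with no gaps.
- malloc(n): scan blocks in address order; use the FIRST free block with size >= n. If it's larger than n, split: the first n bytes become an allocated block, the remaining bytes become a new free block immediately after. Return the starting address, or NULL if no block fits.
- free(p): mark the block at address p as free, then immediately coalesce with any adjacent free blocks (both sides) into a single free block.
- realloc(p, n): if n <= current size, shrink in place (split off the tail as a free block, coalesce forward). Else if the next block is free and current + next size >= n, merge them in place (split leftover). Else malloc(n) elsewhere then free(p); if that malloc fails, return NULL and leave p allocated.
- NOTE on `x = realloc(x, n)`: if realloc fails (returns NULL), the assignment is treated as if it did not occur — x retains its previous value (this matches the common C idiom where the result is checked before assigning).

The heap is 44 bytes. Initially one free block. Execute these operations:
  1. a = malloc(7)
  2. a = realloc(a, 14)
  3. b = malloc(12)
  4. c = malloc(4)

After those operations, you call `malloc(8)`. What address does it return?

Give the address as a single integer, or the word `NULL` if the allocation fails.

Op 1: a = malloc(7) -> a = 0; heap: [0-6 ALLOC][7-43 FREE]
Op 2: a = realloc(a, 14) -> a = 0; heap: [0-13 ALLOC][14-43 FREE]
Op 3: b = malloc(12) -> b = 14; heap: [0-13 ALLOC][14-25 ALLOC][26-43 FREE]
Op 4: c = malloc(4) -> c = 26; heap: [0-13 ALLOC][14-25 ALLOC][26-29 ALLOC][30-43 FREE]
malloc(8): first-fit scan over [0-13 ALLOC][14-25 ALLOC][26-29 ALLOC][30-43 FREE] -> 30

Answer: 30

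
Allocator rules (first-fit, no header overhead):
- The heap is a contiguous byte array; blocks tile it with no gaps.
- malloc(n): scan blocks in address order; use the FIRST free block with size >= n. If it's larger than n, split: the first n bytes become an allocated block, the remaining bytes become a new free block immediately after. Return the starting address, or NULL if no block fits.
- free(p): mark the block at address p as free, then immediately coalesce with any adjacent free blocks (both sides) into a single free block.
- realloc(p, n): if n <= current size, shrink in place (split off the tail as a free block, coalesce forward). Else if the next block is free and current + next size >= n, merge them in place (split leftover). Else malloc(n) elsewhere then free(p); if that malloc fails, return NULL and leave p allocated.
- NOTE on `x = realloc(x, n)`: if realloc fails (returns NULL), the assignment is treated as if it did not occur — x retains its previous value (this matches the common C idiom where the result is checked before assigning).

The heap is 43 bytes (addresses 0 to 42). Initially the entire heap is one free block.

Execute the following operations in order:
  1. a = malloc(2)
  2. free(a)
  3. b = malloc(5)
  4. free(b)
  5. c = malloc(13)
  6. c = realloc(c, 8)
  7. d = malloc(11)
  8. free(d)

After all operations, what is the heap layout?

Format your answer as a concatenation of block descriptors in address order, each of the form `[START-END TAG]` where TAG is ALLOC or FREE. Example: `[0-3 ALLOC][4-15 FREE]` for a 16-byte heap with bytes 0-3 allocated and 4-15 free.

Answer: [0-7 ALLOC][8-42 FREE]

Derivation:
Op 1: a = malloc(2) -> a = 0; heap: [0-1 ALLOC][2-42 FREE]
Op 2: free(a) -> (freed a); heap: [0-42 FREE]
Op 3: b = malloc(5) -> b = 0; heap: [0-4 ALLOC][5-42 FREE]
Op 4: free(b) -> (freed b); heap: [0-42 FREE]
Op 5: c = malloc(13) -> c = 0; heap: [0-12 ALLOC][13-42 FREE]
Op 6: c = realloc(c, 8) -> c = 0; heap: [0-7 ALLOC][8-42 FREE]
Op 7: d = malloc(11) -> d = 8; heap: [0-7 ALLOC][8-18 ALLOC][19-42 FREE]
Op 8: free(d) -> (freed d); heap: [0-7 ALLOC][8-42 FREE]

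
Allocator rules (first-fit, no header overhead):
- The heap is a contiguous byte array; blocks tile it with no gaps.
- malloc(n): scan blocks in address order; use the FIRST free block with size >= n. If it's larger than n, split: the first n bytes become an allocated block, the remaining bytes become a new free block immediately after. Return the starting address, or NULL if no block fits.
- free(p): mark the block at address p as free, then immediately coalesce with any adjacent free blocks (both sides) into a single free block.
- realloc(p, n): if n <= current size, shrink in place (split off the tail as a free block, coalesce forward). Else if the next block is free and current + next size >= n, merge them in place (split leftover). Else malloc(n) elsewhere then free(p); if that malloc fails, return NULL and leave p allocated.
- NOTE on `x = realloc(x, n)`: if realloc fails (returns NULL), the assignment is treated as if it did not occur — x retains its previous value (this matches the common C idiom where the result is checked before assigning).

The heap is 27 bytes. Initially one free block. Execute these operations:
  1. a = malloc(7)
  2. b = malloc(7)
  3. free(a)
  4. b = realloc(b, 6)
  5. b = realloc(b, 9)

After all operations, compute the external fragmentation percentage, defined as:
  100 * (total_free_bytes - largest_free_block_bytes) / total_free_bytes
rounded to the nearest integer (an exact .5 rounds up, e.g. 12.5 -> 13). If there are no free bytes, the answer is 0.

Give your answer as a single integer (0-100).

Op 1: a = malloc(7) -> a = 0; heap: [0-6 ALLOC][7-26 FREE]
Op 2: b = malloc(7) -> b = 7; heap: [0-6 ALLOC][7-13 ALLOC][14-26 FREE]
Op 3: free(a) -> (freed a); heap: [0-6 FREE][7-13 ALLOC][14-26 FREE]
Op 4: b = realloc(b, 6) -> b = 7; heap: [0-6 FREE][7-12 ALLOC][13-26 FREE]
Op 5: b = realloc(b, 9) -> b = 7; heap: [0-6 FREE][7-15 ALLOC][16-26 FREE]
Free blocks: [7 11] total_free=18 largest=11 -> 100*(18-11)/18 = 700/18 ≈ 38.889 -> rounds to 39

Answer: 39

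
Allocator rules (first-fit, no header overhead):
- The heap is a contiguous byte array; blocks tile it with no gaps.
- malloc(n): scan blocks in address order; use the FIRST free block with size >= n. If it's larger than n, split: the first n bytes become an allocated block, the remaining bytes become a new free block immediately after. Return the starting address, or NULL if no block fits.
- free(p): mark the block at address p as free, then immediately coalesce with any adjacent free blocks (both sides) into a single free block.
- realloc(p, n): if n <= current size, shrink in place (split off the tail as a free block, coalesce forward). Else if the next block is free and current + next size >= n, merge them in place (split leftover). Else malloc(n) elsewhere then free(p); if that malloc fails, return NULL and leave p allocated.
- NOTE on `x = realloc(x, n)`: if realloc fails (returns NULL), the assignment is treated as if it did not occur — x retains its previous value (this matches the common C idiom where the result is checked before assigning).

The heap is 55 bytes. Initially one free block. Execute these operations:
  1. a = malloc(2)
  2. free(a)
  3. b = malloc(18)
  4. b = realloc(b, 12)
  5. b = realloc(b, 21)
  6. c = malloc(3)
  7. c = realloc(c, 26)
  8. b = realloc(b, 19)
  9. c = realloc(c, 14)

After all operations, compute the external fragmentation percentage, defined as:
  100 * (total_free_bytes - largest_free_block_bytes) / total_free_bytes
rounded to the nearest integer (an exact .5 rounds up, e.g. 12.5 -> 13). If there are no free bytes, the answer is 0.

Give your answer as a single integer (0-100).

Answer: 9

Derivation:
Op 1: a = malloc(2) -> a = 0; heap: [0-1 ALLOC][2-54 FREE]
Op 2: free(a) -> (freed a); heap: [0-54 FREE]
Op 3: b = malloc(18) -> b = 0; heap: [0-17 ALLOC][18-54 FREE]
Op 4: b = realloc(b, 12) -> b = 0; heap: [0-11 ALLOC][12-54 FREE]
Op 5: b = realloc(b, 21) -> b = 0; heap: [0-20 ALLOC][21-54 FREE]
Op 6: c = malloc(3) -> c = 21; heap: [0-20 ALLOC][21-23 ALLOC][24-54 FREE]
Op 7: c = realloc(c, 26) -> c = 21; heap: [0-20 ALLOC][21-46 ALLOC][47-54 FREE]
Op 8: b = realloc(b, 19) -> b = 0; heap: [0-18 ALLOC][19-20 FREE][21-46 ALLOC][47-54 FREE]
Op 9: c = realloc(c, 14) -> c = 21; heap: [0-18 ALLOC][19-20 FREE][21-34 ALLOC][35-54 FREE]
Free blocks: [2 20] total_free=22 largest=20 -> 100*(22-20)/22 = 200/22 ≈ 9.091 -> rounds to 9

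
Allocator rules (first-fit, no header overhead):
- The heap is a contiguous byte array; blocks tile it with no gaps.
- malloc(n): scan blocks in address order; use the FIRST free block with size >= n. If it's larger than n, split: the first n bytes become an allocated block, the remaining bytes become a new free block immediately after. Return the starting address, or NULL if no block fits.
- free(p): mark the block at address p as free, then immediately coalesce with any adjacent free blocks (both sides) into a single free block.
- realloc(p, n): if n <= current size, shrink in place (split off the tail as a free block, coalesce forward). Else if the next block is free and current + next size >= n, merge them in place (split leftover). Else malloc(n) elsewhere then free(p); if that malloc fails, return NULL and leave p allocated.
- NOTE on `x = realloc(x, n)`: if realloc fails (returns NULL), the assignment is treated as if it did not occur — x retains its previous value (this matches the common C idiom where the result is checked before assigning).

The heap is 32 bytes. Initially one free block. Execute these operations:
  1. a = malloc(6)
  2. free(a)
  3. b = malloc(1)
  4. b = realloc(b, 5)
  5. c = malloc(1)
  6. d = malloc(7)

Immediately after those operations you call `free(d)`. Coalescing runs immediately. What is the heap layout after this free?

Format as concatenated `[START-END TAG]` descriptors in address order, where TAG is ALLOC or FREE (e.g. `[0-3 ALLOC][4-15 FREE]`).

Answer: [0-4 ALLOC][5-5 ALLOC][6-31 FREE]

Derivation:
Op 1: a = malloc(6) -> a = 0; heap: [0-5 ALLOC][6-31 FREE]
Op 2: free(a) -> (freed a); heap: [0-31 FREE]
Op 3: b = malloc(1) -> b = 0; heap: [0-0 ALLOC][1-31 FREE]
Op 4: b = realloc(b, 5) -> b = 0; heap: [0-4 ALLOC][5-31 FREE]
Op 5: c = malloc(1) -> c = 5; heap: [0-4 ALLOC][5-5 ALLOC][6-31 FREE]
Op 6: d = malloc(7) -> d = 6; heap: [0-4 ALLOC][5-5 ALLOC][6-12 ALLOC][13-31 FREE]
free(d): d = 6 -> block [6-12 ALLOC]; mark free, coalesce with adjacent free neighbors -> [0-4 ALLOC][5-5 ALLOC][6-31 FREE]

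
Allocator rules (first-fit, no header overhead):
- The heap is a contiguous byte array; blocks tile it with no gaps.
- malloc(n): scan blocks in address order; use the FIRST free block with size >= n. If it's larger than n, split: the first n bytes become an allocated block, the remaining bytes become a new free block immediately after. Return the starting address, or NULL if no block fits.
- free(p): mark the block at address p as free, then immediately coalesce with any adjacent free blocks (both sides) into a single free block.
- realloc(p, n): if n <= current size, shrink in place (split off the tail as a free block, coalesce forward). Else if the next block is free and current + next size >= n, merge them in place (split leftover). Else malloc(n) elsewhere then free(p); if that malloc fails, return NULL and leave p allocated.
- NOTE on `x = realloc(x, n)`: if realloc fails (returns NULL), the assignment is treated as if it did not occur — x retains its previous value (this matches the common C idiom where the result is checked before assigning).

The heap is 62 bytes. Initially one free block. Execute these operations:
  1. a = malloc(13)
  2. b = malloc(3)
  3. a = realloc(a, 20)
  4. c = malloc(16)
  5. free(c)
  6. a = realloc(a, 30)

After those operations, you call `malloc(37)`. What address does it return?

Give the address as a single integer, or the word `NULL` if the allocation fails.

Op 1: a = malloc(13) -> a = 0; heap: [0-12 ALLOC][13-61 FREE]
Op 2: b = malloc(3) -> b = 13; heap: [0-12 ALLOC][13-15 ALLOC][16-61 FREE]
Op 3: a = realloc(a, 20) -> a = 16; heap: [0-12 FREE][13-15 ALLOC][16-35 ALLOC][36-61 FREE]
Op 4: c = malloc(16) -> c = 36; heap: [0-12 FREE][13-15 ALLOC][16-35 ALLOC][36-51 ALLOC][52-61 FREE]
Op 5: free(c) -> (freed c); heap: [0-12 FREE][13-15 ALLOC][16-35 ALLOC][36-61 FREE]
Op 6: a = realloc(a, 30) -> a = 16; heap: [0-12 FREE][13-15 ALLOC][16-45 ALLOC][46-61 FREE]
malloc(37): first-fit scan over [0-12 FREE][13-15 ALLOC][16-45 ALLOC][46-61 FREE] -> NULL

Answer: NULL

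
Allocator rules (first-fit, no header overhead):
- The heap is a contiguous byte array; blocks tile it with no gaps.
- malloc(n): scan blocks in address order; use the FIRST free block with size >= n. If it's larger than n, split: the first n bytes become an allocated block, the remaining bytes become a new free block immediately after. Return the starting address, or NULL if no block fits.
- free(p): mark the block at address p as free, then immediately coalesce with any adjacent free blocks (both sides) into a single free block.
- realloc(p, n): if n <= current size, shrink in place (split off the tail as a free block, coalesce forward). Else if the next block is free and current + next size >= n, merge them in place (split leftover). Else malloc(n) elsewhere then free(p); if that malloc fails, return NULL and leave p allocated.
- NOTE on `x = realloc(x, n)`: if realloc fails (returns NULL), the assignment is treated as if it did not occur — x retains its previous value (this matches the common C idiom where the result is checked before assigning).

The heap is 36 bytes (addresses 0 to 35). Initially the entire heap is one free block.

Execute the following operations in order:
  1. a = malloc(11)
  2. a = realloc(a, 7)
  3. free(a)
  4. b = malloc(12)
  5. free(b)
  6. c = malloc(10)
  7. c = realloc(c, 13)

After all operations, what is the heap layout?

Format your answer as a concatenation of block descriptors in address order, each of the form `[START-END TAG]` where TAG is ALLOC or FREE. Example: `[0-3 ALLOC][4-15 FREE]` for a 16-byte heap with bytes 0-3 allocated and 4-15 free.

Answer: [0-12 ALLOC][13-35 FREE]

Derivation:
Op 1: a = malloc(11) -> a = 0; heap: [0-10 ALLOC][11-35 FREE]
Op 2: a = realloc(a, 7) -> a = 0; heap: [0-6 ALLOC][7-35 FREE]
Op 3: free(a) -> (freed a); heap: [0-35 FREE]
Op 4: b = malloc(12) -> b = 0; heap: [0-11 ALLOC][12-35 FREE]
Op 5: free(b) -> (freed b); heap: [0-35 FREE]
Op 6: c = malloc(10) -> c = 0; heap: [0-9 ALLOC][10-35 FREE]
Op 7: c = realloc(c, 13) -> c = 0; heap: [0-12 ALLOC][13-35 FREE]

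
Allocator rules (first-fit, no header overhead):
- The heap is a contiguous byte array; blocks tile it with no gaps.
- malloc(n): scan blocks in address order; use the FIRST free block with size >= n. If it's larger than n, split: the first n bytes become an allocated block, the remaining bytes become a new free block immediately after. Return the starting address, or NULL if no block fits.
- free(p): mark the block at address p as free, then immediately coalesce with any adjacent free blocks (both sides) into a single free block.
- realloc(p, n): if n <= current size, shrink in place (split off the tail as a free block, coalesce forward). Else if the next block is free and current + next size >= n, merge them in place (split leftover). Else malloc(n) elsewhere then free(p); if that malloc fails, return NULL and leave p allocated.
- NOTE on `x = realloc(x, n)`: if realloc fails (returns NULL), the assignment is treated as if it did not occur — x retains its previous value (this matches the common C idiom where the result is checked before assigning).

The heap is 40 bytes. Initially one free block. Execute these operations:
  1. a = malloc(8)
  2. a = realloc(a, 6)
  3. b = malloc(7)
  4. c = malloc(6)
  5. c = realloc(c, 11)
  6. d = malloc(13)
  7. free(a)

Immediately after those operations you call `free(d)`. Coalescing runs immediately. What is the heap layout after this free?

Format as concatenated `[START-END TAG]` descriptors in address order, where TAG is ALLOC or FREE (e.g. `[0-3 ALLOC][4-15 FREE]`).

Op 1: a = malloc(8) -> a = 0; heap: [0-7 ALLOC][8-39 FREE]
Op 2: a = realloc(a, 6) -> a = 0; heap: [0-5 ALLOC][6-39 FREE]
Op 3: b = malloc(7) -> b = 6; heap: [0-5 ALLOC][6-12 ALLOC][13-39 FREE]
Op 4: c = malloc(6) -> c = 13; heap: [0-5 ALLOC][6-12 ALLOC][13-18 ALLOC][19-39 FREE]
Op 5: c = realloc(c, 11) -> c = 13; heap: [0-5 ALLOC][6-12 ALLOC][13-23 ALLOC][24-39 FREE]
Op 6: d = malloc(13) -> d = 24; heap: [0-5 ALLOC][6-12 ALLOC][13-23 ALLOC][24-36 ALLOC][37-39 FREE]
Op 7: free(a) -> (freed a); heap: [0-5 FREE][6-12 ALLOC][13-23 ALLOC][24-36 ALLOC][37-39 FREE]
free(d): d = 24 -> block [24-36 ALLOC]; mark free, coalesce with adjacent free neighbors -> [0-5 FREE][6-12 ALLOC][13-23 ALLOC][24-39 FREE]

Answer: [0-5 FREE][6-12 ALLOC][13-23 ALLOC][24-39 FREE]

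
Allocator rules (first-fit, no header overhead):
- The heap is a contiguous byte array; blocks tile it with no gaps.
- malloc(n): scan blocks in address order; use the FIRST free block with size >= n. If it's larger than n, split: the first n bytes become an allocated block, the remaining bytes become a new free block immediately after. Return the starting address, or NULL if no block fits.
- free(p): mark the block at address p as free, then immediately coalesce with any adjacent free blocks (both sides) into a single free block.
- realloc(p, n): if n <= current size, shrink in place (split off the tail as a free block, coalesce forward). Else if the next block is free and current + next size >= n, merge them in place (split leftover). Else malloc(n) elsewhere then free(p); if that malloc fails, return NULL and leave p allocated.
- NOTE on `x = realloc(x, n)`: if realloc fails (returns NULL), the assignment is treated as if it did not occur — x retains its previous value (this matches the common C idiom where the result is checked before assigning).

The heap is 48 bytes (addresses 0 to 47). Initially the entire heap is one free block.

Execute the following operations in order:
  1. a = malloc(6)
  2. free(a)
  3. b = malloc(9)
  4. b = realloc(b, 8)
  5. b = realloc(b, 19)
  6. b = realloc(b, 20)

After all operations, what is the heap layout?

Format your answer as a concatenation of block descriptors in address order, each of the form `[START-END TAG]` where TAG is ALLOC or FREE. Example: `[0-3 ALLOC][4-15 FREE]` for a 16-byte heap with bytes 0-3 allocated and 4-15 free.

Answer: [0-19 ALLOC][20-47 FREE]

Derivation:
Op 1: a = malloc(6) -> a = 0; heap: [0-5 ALLOC][6-47 FREE]
Op 2: free(a) -> (freed a); heap: [0-47 FREE]
Op 3: b = malloc(9) -> b = 0; heap: [0-8 ALLOC][9-47 FREE]
Op 4: b = realloc(b, 8) -> b = 0; heap: [0-7 ALLOC][8-47 FREE]
Op 5: b = realloc(b, 19) -> b = 0; heap: [0-18 ALLOC][19-47 FREE]
Op 6: b = realloc(b, 20) -> b = 0; heap: [0-19 ALLOC][20-47 FREE]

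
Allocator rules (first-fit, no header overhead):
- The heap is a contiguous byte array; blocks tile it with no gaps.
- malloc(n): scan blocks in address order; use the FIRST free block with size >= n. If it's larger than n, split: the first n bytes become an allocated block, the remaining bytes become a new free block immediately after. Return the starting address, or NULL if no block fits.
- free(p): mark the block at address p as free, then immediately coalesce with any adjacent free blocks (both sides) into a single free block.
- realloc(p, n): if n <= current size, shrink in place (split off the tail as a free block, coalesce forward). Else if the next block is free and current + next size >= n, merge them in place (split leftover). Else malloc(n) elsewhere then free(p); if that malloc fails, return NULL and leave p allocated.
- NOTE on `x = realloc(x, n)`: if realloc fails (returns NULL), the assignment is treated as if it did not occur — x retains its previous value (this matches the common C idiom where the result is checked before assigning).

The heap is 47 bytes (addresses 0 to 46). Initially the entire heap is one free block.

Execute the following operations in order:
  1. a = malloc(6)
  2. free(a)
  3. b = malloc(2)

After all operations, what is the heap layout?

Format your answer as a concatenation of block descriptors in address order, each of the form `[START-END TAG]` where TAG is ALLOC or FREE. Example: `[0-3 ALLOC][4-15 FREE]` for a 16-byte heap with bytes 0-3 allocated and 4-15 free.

Op 1: a = malloc(6) -> a = 0; heap: [0-5 ALLOC][6-46 FREE]
Op 2: free(a) -> (freed a); heap: [0-46 FREE]
Op 3: b = malloc(2) -> b = 0; heap: [0-1 ALLOC][2-46 FREE]

Answer: [0-1 ALLOC][2-46 FREE]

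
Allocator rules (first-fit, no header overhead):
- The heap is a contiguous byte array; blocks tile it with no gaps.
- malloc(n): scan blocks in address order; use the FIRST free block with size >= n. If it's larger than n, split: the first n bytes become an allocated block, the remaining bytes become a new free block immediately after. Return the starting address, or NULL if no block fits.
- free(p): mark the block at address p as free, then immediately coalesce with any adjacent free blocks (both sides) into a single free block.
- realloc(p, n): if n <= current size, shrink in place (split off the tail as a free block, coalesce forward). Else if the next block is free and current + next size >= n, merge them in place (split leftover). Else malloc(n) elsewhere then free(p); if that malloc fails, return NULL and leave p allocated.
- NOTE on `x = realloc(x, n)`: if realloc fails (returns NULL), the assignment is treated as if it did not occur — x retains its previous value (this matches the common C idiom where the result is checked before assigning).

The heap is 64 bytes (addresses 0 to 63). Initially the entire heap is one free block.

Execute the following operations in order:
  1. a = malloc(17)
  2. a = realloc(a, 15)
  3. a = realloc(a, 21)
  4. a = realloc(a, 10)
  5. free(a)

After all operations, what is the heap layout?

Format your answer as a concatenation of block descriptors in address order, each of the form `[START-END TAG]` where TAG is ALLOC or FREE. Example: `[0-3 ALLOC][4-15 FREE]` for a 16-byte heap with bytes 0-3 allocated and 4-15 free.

Op 1: a = malloc(17) -> a = 0; heap: [0-16 ALLOC][17-63 FREE]
Op 2: a = realloc(a, 15) -> a = 0; heap: [0-14 ALLOC][15-63 FREE]
Op 3: a = realloc(a, 21) -> a = 0; heap: [0-20 ALLOC][21-63 FREE]
Op 4: a = realloc(a, 10) -> a = 0; heap: [0-9 ALLOC][10-63 FREE]
Op 5: free(a) -> (freed a); heap: [0-63 FREE]

Answer: [0-63 FREE]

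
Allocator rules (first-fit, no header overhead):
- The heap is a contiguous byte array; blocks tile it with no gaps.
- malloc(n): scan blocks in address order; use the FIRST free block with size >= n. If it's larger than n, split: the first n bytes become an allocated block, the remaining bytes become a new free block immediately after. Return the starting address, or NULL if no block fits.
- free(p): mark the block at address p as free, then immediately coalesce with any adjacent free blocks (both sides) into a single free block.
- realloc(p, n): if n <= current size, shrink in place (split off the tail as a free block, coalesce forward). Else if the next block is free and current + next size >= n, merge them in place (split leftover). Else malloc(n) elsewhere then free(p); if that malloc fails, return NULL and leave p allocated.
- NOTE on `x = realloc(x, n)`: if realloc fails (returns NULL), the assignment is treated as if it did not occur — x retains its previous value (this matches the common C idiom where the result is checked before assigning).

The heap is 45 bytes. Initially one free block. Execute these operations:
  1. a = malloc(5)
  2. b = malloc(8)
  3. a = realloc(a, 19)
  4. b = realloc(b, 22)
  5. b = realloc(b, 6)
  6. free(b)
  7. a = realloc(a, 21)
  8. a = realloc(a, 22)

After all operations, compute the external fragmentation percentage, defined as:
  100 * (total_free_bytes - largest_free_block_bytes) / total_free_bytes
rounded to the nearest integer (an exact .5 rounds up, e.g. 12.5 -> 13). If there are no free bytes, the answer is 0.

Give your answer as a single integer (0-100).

Op 1: a = malloc(5) -> a = 0; heap: [0-4 ALLOC][5-44 FREE]
Op 2: b = malloc(8) -> b = 5; heap: [0-4 ALLOC][5-12 ALLOC][13-44 FREE]
Op 3: a = realloc(a, 19) -> a = 13; heap: [0-4 FREE][5-12 ALLOC][13-31 ALLOC][32-44 FREE]
Op 4: b = realloc(b, 22) -> NULL (b unchanged); heap: [0-4 FREE][5-12 ALLOC][13-31 ALLOC][32-44 FREE]
Op 5: b = realloc(b, 6) -> b = 5; heap: [0-4 FREE][5-10 ALLOC][11-12 FREE][13-31 ALLOC][32-44 FREE]
Op 6: free(b) -> (freed b); heap: [0-12 FREE][13-31 ALLOC][32-44 FREE]
Op 7: a = realloc(a, 21) -> a = 13; heap: [0-12 FREE][13-33 ALLOC][34-44 FREE]
Op 8: a = realloc(a, 22) -> a = 13; heap: [0-12 FREE][13-34 ALLOC][35-44 FREE]
Free blocks: [13 10] total_free=23 largest=13 -> 100*(23-13)/23 = 1000/23 ≈ 43.478 -> rounds to 43

Answer: 43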